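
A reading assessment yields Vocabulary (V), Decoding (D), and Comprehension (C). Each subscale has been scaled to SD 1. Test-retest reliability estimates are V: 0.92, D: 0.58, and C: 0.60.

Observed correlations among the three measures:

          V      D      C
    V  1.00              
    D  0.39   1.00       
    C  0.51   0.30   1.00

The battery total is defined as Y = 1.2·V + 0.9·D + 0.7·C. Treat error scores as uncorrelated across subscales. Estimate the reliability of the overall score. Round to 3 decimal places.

Var(Y) = 1.2² + 0.9² + 0.7² + 2·[1.08·0.39 + 0.84·0.51 + 0.63·0.30] = 2.74 + 2.0772 = 4.8172.
With uncorrelated errors the cross-covariances are all true-score covariance, so they carry over unchanged; only the diagonal terms shrink to ρᵢσᵢ².
True-score variance = [1.2²·0.92 + 0.9²·0.58 + 0.7²·0.60] + 2.0772 = 2.0886 + 2.0772 = 4.1658.
Reliability = 4.1658 / 4.8172 = 0.865.

0.865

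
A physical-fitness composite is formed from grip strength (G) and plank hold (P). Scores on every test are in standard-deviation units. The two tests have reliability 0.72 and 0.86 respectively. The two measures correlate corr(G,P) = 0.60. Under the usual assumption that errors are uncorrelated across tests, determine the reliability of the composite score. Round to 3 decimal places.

Var(G+P) = 2 + 2·[0.60] = 2 + 1.2 = 3.2.
Because errors are independent across components, Cov(Tᵢ,Tⱼ) = Cov(Xᵢ,Xⱼ); the off-diagonal part of the true-score variance is the same as above.
True-score variance = [0.72 + 0.86] + 1.2 = 1.58 + 1.2 = 2.78.
Reliability = 2.78 / 3.2 = 0.869.

0.869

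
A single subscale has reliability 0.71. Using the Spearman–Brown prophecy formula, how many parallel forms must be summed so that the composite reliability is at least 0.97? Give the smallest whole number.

k ≥ ρ*(1−ρ₁)/(ρ₁(1−ρ*)) = 0.97·0.29 / (0.71·0.03) = 13.207.
Smallest integer k = 14.

14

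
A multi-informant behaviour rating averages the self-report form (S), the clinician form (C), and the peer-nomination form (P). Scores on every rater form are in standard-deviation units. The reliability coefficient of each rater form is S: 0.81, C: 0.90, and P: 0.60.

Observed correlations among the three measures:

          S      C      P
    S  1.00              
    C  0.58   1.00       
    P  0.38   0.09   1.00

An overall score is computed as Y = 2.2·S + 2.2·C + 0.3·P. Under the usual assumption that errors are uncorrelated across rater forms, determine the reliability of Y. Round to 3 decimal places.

0.910

Var(Y) = 2.2² + 2.2² + 0.3² + 2·[4.84·0.58 + 0.66·0.38 + 0.66·0.09] = 9.77 + 6.2348 = 16.0048.
Under uncorrelated errors the observed covariances equal the true-score covariances, so only the own-variance terms attenuate.
True-score variance = [2.2²·0.81 + 2.2²·0.90 + 0.3²·0.60] + 6.2348 = 8.3304 + 6.2348 = 14.5652.
Reliability = 14.5652 / 16.0048 = 0.910.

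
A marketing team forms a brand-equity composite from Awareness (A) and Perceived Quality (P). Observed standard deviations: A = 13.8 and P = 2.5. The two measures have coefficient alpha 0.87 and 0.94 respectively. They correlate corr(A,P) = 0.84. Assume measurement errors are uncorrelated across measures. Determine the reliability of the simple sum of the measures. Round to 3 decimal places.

0.901

Var(A+P) = 13.8² + 2.5² + 2·[13.8·2.5·0.84] = 196.69 + 57.96 = 254.65.
Because errors are independent across components, Cov(Tᵢ,Tⱼ) = Cov(Xᵢ,Xⱼ); the off-diagonal part of the true-score variance is the same as above.
True-score variance = [13.8²·0.87 + 2.5²·0.94] + 57.96 = 171.558 + 57.96 = 229.518.
Reliability = 229.518 / 254.65 = 0.901.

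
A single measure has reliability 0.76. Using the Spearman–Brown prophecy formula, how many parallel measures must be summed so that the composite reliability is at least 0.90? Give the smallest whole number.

3

k ≥ ρ*(1−ρ₁)/(ρ₁(1−ρ*)) = 0.90·0.24 / (0.76·0.10) = 2.842.
Smallest integer k = 3.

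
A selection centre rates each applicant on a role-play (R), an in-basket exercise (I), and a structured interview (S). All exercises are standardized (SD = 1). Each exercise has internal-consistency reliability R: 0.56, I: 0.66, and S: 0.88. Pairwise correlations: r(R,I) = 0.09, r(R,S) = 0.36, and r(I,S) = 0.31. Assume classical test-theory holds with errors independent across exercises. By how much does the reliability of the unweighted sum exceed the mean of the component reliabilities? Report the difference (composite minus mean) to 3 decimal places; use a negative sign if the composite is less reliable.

Var(sum) = 3 + 1.52 = 4.52; true-score variance = 2.1 + 1.52 = 3.62; composite reliability = 0.8009.
Mean component reliability = 0.7000.
Difference = 0.8009 − 0.7000 = 0.101.

0.101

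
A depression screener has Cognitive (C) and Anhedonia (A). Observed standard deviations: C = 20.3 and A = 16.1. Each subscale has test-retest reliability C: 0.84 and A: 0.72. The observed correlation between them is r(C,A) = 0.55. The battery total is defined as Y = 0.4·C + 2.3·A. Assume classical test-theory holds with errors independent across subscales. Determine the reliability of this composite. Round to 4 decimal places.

Var(Y) = 0.4²·20.3² + 2.3²·16.1² + 2·[0.92·20.3·16.1·0.55] = 1437.16 + 330.752 = 1767.91.
With uncorrelated errors the cross-covariances are all true-score covariance, so they carry over unchanged; only the diagonal terms shrink to ρᵢσᵢ².
True-score variance = [0.4²·20.3²·0.84 + 2.3²·16.1²·0.72] + 330.752 = 1042.66 + 330.752 = 1373.42.
Reliability = 1373.42 / 1767.91 = 0.7769.

0.7769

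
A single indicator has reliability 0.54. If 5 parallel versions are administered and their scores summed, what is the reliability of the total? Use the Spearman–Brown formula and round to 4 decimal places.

ρ_k = kρ / (1 + (k−1)ρ) = 5·0.54 / (1 + 4·0.54) = 2.700 / 3.160 = 0.8544.

0.8544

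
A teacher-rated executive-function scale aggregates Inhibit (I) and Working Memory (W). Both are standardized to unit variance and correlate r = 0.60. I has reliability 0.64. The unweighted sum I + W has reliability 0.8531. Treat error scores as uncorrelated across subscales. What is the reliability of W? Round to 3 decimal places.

0.890

Var(I+W) = 2 + 2·0.60 = 3.200.
True-score variance = ρ_I + ρ_W + 2·0.60, so 0.8531 = (0.64 + ρ_W + 1.20) / 3.200.
ρ_W = 0.8531·3.200 − 0.64 − 1.20 = 0.890.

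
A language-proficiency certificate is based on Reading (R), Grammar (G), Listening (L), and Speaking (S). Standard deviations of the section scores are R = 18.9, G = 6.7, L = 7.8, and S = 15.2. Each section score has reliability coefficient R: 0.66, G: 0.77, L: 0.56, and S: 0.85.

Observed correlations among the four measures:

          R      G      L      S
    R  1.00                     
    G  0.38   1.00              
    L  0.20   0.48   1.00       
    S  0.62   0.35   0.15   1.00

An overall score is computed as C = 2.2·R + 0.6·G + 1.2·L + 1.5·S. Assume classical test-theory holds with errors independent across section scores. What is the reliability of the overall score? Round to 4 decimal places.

Var(C) = 2.2²·18.9² + 0.6²·6.7² + 1.2²·7.8² + 1.5²·15.2² + 2·[1.32·18.9·6.7·0.38 + 2.64·18.9·7.8·0.20 + 3.3·18.9·15.2·0.62 + 0.72·6.7·7.8·0.48 + 0.9·6.7·15.2·0.35 + 1.8·7.8·15.2·0.15] = 2352.51 + 1622.56 = 3975.07.
Under uncorrelated errors the observed covariances equal the true-score covariances, so only the own-variance terms attenuate.
True-score variance = [2.2²·18.9²·0.66 + 0.6²·6.7²·0.77 + 1.2²·7.8²·0.56 + 1.5²·15.2²·0.85] + 1622.56 = 1644.44 + 1622.56 = 3267.
Reliability = 3267 / 3975.07 = 0.8219.

0.8219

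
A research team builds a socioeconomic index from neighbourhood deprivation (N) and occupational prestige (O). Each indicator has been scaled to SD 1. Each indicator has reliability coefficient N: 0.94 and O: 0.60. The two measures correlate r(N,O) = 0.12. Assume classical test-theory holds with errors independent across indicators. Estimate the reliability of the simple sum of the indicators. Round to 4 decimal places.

Var(N+O) = 2 + 2·[0.12] = 2 + 0.24 = 2.24.
Under uncorrelated errors the observed covariances equal the true-score covariances, so only the own-variance terms attenuate.
True-score variance = [0.94 + 0.60] + 0.24 = 1.54 + 0.24 = 1.78.
Reliability = 1.78 / 2.24 = 0.7946.

0.7946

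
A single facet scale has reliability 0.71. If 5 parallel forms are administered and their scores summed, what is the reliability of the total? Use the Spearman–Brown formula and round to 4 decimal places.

0.9245

ρ_k = kρ / (1 + (k−1)ρ) = 5·0.71 / (1 + 4·0.71) = 3.550 / 3.840 = 0.9245.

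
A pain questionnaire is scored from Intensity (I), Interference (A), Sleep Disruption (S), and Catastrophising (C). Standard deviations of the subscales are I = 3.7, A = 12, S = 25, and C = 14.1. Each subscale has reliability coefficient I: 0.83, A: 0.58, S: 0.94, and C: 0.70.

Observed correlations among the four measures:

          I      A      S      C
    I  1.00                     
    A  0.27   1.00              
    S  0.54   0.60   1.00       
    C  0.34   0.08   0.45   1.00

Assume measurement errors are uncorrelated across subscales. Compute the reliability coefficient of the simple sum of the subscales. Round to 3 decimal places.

0.913

Var(I+A+S+C) = 3.7² + 12² + 25² + 14.1² + 2·[3.7·12·0.27 + 3.7·25·0.54 + 3.7·14.1·0.34 + 12·25·0.60 + 12·14.1·0.08 + 25·14.1·0.45] = 981.5 + 863.674 = 1845.17.
With uncorrelated errors the cross-covariances are all true-score covariance, so they carry over unchanged; only the diagonal terms shrink to ρᵢσᵢ².
True-score variance = [3.7²·0.83 + 12²·0.58 + 25²·0.94 + 14.1²·0.70] + 863.674 = 821.55 + 863.674 = 1685.22.
Reliability = 1685.22 / 1845.17 = 0.913.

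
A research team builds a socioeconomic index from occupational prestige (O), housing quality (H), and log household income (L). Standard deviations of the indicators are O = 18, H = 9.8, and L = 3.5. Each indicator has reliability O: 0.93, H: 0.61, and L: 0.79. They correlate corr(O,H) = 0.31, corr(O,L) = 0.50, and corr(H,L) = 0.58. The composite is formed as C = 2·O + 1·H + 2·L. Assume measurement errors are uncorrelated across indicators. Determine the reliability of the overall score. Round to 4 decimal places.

0.9305

Var(C) = 2²·18² + 9.8² + 2²·3.5² + 2·[2·18·9.8·0.31 + 4·18·3.5·0.50 + 2·9.8·3.5·0.58] = 1441.04 + 550.312 = 1991.35.
With uncorrelated errors the cross-covariances are all true-score covariance, so they carry over unchanged; only the diagonal terms shrink to ρᵢσᵢ².
True-score variance = [2²·18²·0.93 + 9.8²·0.61 + 2²·3.5²·0.79] + 550.312 = 1302.57 + 550.312 = 1852.89.
Reliability = 1852.89 / 1991.35 = 0.9305.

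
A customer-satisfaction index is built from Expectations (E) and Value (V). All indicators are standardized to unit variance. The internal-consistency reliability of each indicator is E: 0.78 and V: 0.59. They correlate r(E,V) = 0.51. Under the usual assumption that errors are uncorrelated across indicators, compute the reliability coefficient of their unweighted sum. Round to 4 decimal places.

Var(E+V) = 2 + 2·[0.51] = 2 + 1.02 = 3.02.
Under uncorrelated errors the observed covariances equal the true-score covariances, so only the own-variance terms attenuate.
True-score variance = [0.78 + 0.59] + 1.02 = 1.37 + 1.02 = 2.39.
Reliability = 2.39 / 3.02 = 0.7914.

0.7914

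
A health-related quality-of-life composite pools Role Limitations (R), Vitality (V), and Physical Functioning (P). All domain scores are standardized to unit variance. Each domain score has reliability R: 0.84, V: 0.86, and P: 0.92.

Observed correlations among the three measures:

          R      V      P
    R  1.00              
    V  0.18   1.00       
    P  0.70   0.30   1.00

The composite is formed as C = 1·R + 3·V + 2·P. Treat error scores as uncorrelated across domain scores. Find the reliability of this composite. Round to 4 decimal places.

Var(C) = 1 + 3² + 2² + 2·[3·0.18 + 2·0.70 + 6·0.30] = 14 + 7.48 = 21.48.
Because errors are independent across components, Cov(Tᵢ,Tⱼ) = Cov(Xᵢ,Xⱼ); the off-diagonal part of the true-score variance is the same as above.
True-score variance = [0.84 + 3²·0.86 + 2²·0.92] + 7.48 = 12.26 + 7.48 = 19.74.
Reliability = 19.74 / 21.48 = 0.9190.

0.9190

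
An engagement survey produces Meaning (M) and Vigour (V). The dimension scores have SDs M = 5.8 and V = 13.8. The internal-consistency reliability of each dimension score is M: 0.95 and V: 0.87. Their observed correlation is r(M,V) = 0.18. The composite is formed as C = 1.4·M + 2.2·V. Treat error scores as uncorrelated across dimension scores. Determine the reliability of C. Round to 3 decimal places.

0.886

Var(C) = 1.4²·5.8² + 2.2²·13.8² + 2·[3.08·5.8·13.8·0.18] = 987.664 + 88.7484 = 1076.41.
Under uncorrelated errors the observed covariances equal the true-score covariances, so only the own-variance terms attenuate.
True-score variance = [1.4²·5.8²·0.95 + 2.2²·13.8²·0.87] + 88.7484 = 864.542 + 88.7484 = 953.291.
Reliability = 953.291 / 1076.41 = 0.886.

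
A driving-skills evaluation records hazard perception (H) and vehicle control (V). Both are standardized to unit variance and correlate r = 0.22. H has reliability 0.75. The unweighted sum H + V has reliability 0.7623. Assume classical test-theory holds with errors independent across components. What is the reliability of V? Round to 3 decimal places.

0.670

Var(H+V) = 2 + 2·0.22 = 2.440.
True-score variance = ρ_H + ρ_V + 2·0.22, so 0.7623 = (0.75 + ρ_V + 0.44) / 2.440.
ρ_V = 0.7623·2.440 − 0.75 − 0.44 = 0.670.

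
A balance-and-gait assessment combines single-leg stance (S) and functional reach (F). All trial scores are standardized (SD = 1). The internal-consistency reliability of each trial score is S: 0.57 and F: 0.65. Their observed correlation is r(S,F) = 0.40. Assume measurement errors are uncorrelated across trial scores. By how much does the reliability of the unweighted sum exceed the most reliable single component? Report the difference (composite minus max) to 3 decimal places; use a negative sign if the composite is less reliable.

0.071

Var(sum) = 2 + 0.8 = 2.8; true-score variance = 1.22 + 0.8 = 2.02; composite reliability = 0.7214.
Max component reliability = 0.6500.
Difference = 0.7214 − 0.6500 = 0.071.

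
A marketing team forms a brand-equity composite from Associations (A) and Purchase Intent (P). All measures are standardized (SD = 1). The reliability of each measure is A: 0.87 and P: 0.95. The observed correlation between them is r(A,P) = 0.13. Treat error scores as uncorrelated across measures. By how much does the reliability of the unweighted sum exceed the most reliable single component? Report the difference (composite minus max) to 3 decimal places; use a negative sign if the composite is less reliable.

-0.030

Var(sum) = 2 + 0.26 = 2.26; true-score variance = 1.82 + 0.26 = 2.08; composite reliability = 0.9204.
Max component reliability = 0.9500.
Difference = 0.9204 − 0.9500 = -0.030.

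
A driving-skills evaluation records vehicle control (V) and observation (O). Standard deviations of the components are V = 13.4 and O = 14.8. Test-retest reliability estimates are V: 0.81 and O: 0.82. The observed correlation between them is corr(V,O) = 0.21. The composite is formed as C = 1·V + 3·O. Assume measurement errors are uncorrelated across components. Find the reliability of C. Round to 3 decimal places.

0.838

Var(C) = 13.4² + 3²·14.8² + 2·[3·13.4·14.8·0.21] = 2150.92 + 249.883 = 2400.8.
Under uncorrelated errors the observed covariances equal the true-score covariances, so only the own-variance terms attenuate.
True-score variance = [13.4²·0.81 + 3²·14.8²·0.82] + 249.883 = 1761.96 + 249.883 = 2011.84.
Reliability = 2011.84 / 2400.8 = 0.838.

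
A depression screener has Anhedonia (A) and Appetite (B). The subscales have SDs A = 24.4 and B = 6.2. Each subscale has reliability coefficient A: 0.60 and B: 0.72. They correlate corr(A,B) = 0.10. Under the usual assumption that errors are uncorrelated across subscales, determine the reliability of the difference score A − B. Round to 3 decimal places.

0.588

Var(A−B) = 24.4² + 6.2² − 2·24.4·6.2·0.10 = 633.8 − 30.256 = 603.544.
Under uncorrelated errors the observed covariances equal the true-score covariances, so only the own-variance terms attenuate.
True-score variance = [24.4²·0.60 + 6.2²·0.72] − 30.256 = 384.893 − 30.256 = 354.637.
Reliability = 354.637 / 603.544 = 0.588.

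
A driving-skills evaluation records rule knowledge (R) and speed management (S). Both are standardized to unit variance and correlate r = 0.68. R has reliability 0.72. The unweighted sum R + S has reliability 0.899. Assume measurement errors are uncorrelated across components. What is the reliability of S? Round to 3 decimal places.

Var(R+S) = 2 + 2·0.68 = 3.360.
True-score variance = ρ_R + ρ_S + 2·0.68, so 0.899 = (0.72 + ρ_S + 1.36) / 3.360.
ρ_S = 0.899·3.360 − 0.72 − 1.36 = 0.941.

0.941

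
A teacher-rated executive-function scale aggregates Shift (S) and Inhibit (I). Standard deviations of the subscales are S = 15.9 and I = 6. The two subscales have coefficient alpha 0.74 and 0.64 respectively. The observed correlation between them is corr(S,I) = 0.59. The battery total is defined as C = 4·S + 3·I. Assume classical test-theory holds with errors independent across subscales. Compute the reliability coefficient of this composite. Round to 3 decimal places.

Var(C) = 4²·15.9² + 3²·6² + 2·[12·15.9·6·0.59] = 4368.96 + 1350.86 = 5719.82.
With uncorrelated errors the cross-covariances are all true-score covariance, so they carry over unchanged; only the diagonal terms shrink to ρᵢσᵢ².
True-score variance = [4²·15.9²·0.74 + 3²·6²·0.64] + 1350.86 = 3200.63 + 1350.86 = 4551.49.
Reliability = 4551.49 / 5719.82 = 0.796.

0.796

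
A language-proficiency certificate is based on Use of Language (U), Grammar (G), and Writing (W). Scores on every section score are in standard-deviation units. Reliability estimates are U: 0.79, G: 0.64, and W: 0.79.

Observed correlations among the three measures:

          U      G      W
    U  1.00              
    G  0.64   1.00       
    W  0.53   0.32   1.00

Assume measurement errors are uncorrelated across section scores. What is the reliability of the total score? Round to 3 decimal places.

0.870

Var(U+G+W) = 3 + 2·[0.64 + 0.53 + 0.32] = 3 + 2.98 = 5.98.
Under uncorrelated errors the observed covariances equal the true-score covariances, so only the own-variance terms attenuate.
True-score variance = [0.79 + 0.64 + 0.79] + 2.98 = 2.22 + 2.98 = 5.2.
Reliability = 5.2 / 5.98 = 0.870.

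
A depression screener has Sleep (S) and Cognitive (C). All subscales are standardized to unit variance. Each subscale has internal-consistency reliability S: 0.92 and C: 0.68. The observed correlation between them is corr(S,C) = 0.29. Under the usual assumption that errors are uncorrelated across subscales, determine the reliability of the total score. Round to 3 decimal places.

Var(S+C) = 2 + 2·[0.29] = 2 + 0.58 = 2.58.
With uncorrelated errors the cross-covariances are all true-score covariance, so they carry over unchanged; only the diagonal terms shrink to ρᵢσᵢ².
True-score variance = [0.92 + 0.68] + 0.58 = 1.6 + 0.58 = 2.18.
Reliability = 2.18 / 2.58 = 0.845.

0.845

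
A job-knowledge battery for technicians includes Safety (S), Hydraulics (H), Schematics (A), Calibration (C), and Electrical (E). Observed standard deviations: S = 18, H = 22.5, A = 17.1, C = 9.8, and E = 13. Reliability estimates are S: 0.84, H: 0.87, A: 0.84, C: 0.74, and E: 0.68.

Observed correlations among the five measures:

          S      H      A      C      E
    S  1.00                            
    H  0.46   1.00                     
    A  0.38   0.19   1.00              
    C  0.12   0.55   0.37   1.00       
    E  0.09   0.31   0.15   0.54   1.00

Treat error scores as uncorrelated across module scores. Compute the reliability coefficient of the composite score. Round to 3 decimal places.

0.918

Var(S+H+A+C+E) = 18² + 22.5² + 17.1² + 9.8² + 13² + 2·[18·22.5·0.46 + 18·17.1·0.38 + 18·9.8·0.12 + 18·13·0.09 + 22.5·17.1·0.19 + 22.5·9.8·0.55 + 22.5·13·0.31 + 17.1·9.8·0.37 + 17.1·13·0.15 + 9.8·13·0.54] = 1387.7 + 1589.38 = 2977.08.
Because errors are independent across components, Cov(Tᵢ,Tⱼ) = Cov(Xᵢ,Xⱼ); the off-diagonal part of the true-score variance is the same as above.
True-score variance = [18²·0.84 + 22.5²·0.87 + 17.1²·0.84 + 9.8²·0.74 + 13²·0.68] + 1589.38 = 1144.21 + 1589.38 = 2733.59.
Reliability = 2733.59 / 2977.08 = 0.918.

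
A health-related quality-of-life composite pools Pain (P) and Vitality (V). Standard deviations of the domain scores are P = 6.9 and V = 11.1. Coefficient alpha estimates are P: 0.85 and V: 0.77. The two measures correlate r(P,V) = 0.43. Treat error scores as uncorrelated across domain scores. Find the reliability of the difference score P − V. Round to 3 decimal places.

Var(P−V) = 6.9² + 11.1² − 2·6.9·11.1·0.43 = 170.82 − 65.8674 = 104.953.
Because errors are independent across components, Cov(Tᵢ,Tⱼ) = Cov(Xᵢ,Xⱼ); the off-diagonal part of the true-score variance is the same as above.
True-score variance = [6.9²·0.85 + 11.1²·0.77] − 65.8674 = 135.34 − 65.8674 = 69.4728.
Reliability = 69.4728 / 104.953 = 0.662.

0.662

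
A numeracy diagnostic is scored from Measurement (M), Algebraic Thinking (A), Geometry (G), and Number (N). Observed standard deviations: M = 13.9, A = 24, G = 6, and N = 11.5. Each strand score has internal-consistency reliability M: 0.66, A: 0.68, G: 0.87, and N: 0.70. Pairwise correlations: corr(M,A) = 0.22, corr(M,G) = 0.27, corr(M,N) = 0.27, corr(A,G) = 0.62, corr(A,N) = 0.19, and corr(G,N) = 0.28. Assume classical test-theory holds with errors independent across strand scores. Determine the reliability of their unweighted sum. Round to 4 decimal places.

0.8086

Var(M+A+G+N) = 13.9² + 24² + 6² + 11.5² + 2·[13.9·24·0.22 + 13.9·6·0.27 + 13.9·11.5·0.27 + 24·6·0.62 + 24·11.5·0.19 + 6·11.5·0.28] = 937.46 + 600.219 = 1537.68.
With uncorrelated errors the cross-covariances are all true-score covariance, so they carry over unchanged; only the diagonal terms shrink to ρᵢσᵢ².
True-score variance = [13.9²·0.66 + 24²·0.68 + 6²·0.87 + 11.5²·0.70] + 600.219 = 643.094 + 600.219 = 1243.31.
Reliability = 1243.31 / 1537.68 = 0.8086.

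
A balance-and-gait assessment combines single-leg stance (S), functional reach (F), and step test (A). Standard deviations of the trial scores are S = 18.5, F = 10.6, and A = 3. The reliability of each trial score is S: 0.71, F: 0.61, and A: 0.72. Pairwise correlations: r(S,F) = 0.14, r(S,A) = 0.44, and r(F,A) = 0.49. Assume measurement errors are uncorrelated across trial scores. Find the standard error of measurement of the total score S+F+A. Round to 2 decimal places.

12.07

Var(total) = 463.61 + 134.912 = 598.522.
True-score variance = 318.017 + 134.912 = 452.929, so reliability = 0.7567.
Error variance = 598.522 − 452.929 = 145.593; SEM = √145.593 = 12.07.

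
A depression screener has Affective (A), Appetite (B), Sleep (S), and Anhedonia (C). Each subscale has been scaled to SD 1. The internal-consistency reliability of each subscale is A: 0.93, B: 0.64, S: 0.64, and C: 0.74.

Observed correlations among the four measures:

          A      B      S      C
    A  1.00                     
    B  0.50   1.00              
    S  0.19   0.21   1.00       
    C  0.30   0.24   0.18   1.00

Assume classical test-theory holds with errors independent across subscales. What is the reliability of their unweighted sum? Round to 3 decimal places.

0.855

Var(A+B+S+C) = 4 + 2·[0.50 + 0.19 + 0.30 + 0.21 + 0.24 + 0.18] = 4 + 3.24 = 7.24.
Under uncorrelated errors the observed covariances equal the true-score covariances, so only the own-variance terms attenuate.
True-score variance = [0.93 + 0.64 + 0.64 + 0.74] + 3.24 = 2.95 + 3.24 = 6.19.
Reliability = 6.19 / 7.24 = 0.855.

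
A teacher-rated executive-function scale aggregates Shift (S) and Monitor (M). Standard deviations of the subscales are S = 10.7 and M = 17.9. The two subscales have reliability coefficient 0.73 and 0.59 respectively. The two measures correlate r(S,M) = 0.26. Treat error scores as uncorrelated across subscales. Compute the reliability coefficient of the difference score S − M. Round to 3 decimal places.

0.516

Var(S−M) = 10.7² + 17.9² − 2·10.7·17.9·0.26 = 434.9 − 99.5956 = 335.304.
With uncorrelated errors the cross-covariances are all true-score covariance, so they carry over unchanged; only the diagonal terms shrink to ρᵢσᵢ².
True-score variance = [10.7²·0.73 + 17.9²·0.59] − 99.5956 = 272.62 − 99.5956 = 173.024.
Reliability = 173.024 / 335.304 = 0.516.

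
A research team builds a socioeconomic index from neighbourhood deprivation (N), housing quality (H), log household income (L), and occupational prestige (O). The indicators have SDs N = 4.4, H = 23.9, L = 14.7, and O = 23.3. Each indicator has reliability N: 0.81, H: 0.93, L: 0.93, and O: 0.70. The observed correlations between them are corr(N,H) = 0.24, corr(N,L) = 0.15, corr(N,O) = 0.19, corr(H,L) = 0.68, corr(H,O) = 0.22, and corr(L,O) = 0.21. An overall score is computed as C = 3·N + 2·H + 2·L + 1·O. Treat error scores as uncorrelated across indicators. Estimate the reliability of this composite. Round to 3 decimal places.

0.941

Var(C) = 3²·4.4² + 2²·23.9² + 2²·14.7² + 23.3² + 2·[6·4.4·23.9·0.24 + 6·4.4·14.7·0.15 + 3·4.4·23.3·0.19 + 4·23.9·14.7·0.68 + 2·23.9·23.3·0.22 + 2·14.7·23.3·0.21] = 3866.33 + 3225.15 = 7091.48.
Because errors are independent across components, Cov(Tᵢ,Tⱼ) = Cov(Xᵢ,Xⱼ); the off-diagonal part of the true-score variance is the same as above.
True-score variance = [3²·4.4²·0.81 + 2²·23.9²·0.93 + 2²·14.7²·0.93 + 23.3²·0.70] + 3225.15 = 3449.91 + 3225.15 = 6675.06.
Reliability = 6675.06 / 7091.48 = 0.941.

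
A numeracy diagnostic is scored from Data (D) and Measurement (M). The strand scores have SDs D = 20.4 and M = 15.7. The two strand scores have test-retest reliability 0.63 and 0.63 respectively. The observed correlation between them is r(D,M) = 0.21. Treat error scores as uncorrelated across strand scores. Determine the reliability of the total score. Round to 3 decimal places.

Var(D+M) = 20.4² + 15.7² + 2·[20.4·15.7·0.21] = 662.65 + 134.518 = 797.168.
Under uncorrelated errors the observed covariances equal the true-score covariances, so only the own-variance terms attenuate.
True-score variance = [20.4²·0.63 + 15.7²·0.63] + 134.518 = 417.469 + 134.518 = 551.987.
Reliability = 551.987 / 797.168 = 0.692.

0.692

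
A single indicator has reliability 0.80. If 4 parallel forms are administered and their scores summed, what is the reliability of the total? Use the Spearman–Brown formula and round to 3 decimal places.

ρ_k = kρ / (1 + (k−1)ρ) = 4·0.80 / (1 + 3·0.80) = 3.200 / 3.400 = 0.941.

0.941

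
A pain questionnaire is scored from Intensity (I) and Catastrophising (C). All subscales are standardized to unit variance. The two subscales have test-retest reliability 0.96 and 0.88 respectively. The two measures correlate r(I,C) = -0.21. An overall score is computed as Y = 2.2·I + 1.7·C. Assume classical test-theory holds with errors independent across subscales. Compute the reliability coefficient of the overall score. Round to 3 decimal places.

0.912

Var(Y) = 2.2² + 1.7² + 2·[3.74·(-0.21)] = 7.73 − 1.5708 = 6.1592.
With uncorrelated errors the cross-covariances are all true-score covariance, so they carry over unchanged; only the diagonal terms shrink to ρᵢσᵢ².
True-score variance = [2.2²·0.96 + 1.7²·0.88] − 1.5708 = 7.1896 − 1.5708 = 5.6188.
Reliability = 5.6188 / 6.1592 = 0.912.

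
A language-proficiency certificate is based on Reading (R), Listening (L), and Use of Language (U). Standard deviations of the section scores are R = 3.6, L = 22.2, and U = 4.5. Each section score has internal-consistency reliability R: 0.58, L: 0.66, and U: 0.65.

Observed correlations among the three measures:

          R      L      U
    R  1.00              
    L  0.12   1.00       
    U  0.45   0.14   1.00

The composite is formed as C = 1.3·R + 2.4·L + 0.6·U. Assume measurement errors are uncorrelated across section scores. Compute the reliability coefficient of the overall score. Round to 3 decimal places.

Var(C) = 1.3²·3.6² + 2.4²·22.2² + 0.6²·4.5² + 2·[3.12·3.6·22.2·0.12 + 0.78·3.6·4.5·0.45 + 1.44·22.2·4.5·0.14] = 2867.95 + 111.496 = 2979.45.
Because errors are independent across components, Cov(Tᵢ,Tⱼ) = Cov(Xᵢ,Xⱼ); the off-diagonal part of the true-score variance is the same as above.
True-score variance = [1.3²·3.6²·0.58 + 2.4²·22.2²·0.66 + 0.6²·4.5²·0.65] + 111.496 = 1891.02 + 111.496 = 2002.52.
Reliability = 2002.52 / 2979.45 = 0.672.

0.672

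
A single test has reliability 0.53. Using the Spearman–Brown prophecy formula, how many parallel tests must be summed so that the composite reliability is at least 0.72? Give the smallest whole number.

3

k ≥ ρ*(1−ρ₁)/(ρ₁(1−ρ*)) = 0.72·0.47 / (0.53·0.28) = 2.280.
Smallest integer k = 3.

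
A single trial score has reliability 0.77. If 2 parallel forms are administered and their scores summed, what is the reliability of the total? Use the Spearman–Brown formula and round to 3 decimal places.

0.870

ρ_k = kρ / (1 + (k−1)ρ) = 2·0.77 / (1 + 1·0.77) = 1.540 / 1.770 = 0.870.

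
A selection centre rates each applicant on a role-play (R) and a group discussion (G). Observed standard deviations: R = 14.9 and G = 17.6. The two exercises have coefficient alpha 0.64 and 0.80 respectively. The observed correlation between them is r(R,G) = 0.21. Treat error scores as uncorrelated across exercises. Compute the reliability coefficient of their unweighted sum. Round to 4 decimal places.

0.7790

Var(R+G) = 14.9² + 17.6² + 2·[14.9·17.6·0.21] = 531.77 + 110.141 = 641.911.
With uncorrelated errors the cross-covariances are all true-score covariance, so they carry over unchanged; only the diagonal terms shrink to ρᵢσᵢ².
True-score variance = [14.9²·0.64 + 17.6²·0.80] + 110.141 = 389.894 + 110.141 = 500.035.
Reliability = 500.035 / 641.911 = 0.7790.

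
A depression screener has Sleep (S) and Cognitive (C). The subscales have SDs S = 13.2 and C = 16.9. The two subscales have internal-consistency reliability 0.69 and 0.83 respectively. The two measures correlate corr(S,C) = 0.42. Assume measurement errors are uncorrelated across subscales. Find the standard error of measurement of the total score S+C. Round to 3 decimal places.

Var(total) = 459.85 + 187.387 = 647.237.
True-score variance = 357.282 + 187.387 = 544.669, so reliability = 0.8415.
Error variance = 647.237 − 544.669 = 102.568; SEM = √102.568 = 10.128.

10.128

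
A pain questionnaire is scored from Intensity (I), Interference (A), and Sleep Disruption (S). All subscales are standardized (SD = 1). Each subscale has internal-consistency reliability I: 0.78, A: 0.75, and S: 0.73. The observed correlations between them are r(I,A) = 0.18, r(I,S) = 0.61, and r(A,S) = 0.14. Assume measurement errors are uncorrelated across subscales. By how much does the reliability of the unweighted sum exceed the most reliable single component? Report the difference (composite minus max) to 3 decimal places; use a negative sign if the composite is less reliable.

Var(sum) = 3 + 1.86 = 4.86; true-score variance = 2.26 + 1.86 = 4.12; composite reliability = 0.8477.
Max component reliability = 0.7800.
Difference = 0.8477 − 0.7800 = 0.068.

0.068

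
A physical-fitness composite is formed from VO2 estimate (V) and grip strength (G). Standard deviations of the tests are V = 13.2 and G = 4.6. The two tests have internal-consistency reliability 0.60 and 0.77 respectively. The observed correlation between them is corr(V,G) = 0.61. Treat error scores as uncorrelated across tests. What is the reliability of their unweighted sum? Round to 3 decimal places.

Var(V+G) = 13.2² + 4.6² + 2·[13.2·4.6·0.61] = 195.4 + 74.0784 = 269.478.
Under uncorrelated errors the observed covariances equal the true-score covariances, so only the own-variance terms attenuate.
True-score variance = [13.2²·0.60 + 4.6²·0.77] + 74.0784 = 120.837 + 74.0784 = 194.916.
Reliability = 194.916 / 269.478 = 0.723.

0.723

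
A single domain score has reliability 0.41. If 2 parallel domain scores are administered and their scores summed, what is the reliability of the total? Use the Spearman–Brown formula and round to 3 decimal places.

0.582

ρ_k = kρ / (1 + (k−1)ρ) = 2·0.41 / (1 + 1·0.41) = 0.820 / 1.410 = 0.582.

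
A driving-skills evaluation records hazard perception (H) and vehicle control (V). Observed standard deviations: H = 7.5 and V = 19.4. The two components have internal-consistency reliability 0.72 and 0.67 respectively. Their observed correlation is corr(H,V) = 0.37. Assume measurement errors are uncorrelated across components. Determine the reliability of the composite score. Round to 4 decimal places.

0.7410

Var(H+V) = 7.5² + 19.4² + 2·[7.5·19.4·0.37] = 432.61 + 107.67 = 540.28.
Because errors are independent across components, Cov(Tᵢ,Tⱼ) = Cov(Xᵢ,Xⱼ); the off-diagonal part of the true-score variance is the same as above.
True-score variance = [7.5²·0.72 + 19.4²·0.67] + 107.67 = 292.661 + 107.67 = 400.331.
Reliability = 400.331 / 540.28 = 0.7410.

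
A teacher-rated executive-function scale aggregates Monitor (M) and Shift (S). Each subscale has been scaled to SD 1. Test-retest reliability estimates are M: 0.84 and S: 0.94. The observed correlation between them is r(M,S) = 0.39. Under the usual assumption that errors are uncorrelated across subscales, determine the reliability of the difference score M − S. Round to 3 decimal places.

0.820

Var(M−S) = 1 + 1 − 2·0.39 = 2 − 0.78 = 1.22.
Because errors are independent across components, Cov(Tᵢ,Tⱼ) = Cov(Xᵢ,Xⱼ); the off-diagonal part of the true-score variance is the same as above.
True-score variance = [0.84 + 0.94] − 0.78 = 1.78 − 0.78 = 1.
Reliability = 1 / 1.22 = 0.820.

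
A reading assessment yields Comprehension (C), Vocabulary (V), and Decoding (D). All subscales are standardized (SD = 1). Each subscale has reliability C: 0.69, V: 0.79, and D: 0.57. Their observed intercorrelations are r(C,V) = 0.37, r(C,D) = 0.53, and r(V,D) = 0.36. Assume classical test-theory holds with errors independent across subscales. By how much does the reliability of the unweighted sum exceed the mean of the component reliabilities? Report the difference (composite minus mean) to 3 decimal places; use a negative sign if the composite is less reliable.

0.145

Var(sum) = 3 + 2.52 = 5.52; true-score variance = 2.05 + 2.52 = 4.57; composite reliability = 0.8279.
Mean component reliability = 0.6833.
Difference = 0.8279 − 0.6833 = 0.145.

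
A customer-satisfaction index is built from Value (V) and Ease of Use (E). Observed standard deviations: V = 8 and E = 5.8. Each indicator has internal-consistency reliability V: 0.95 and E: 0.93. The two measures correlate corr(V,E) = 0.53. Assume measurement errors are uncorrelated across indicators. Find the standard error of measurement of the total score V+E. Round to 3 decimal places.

Var(total) = 97.64 + 49.184 = 146.824.
True-score variance = 92.0852 + 49.184 = 141.269, so reliability = 0.9622.
Error variance = 146.824 − 141.269 = 5.5548; SEM = √5.5548 = 2.357.

2.357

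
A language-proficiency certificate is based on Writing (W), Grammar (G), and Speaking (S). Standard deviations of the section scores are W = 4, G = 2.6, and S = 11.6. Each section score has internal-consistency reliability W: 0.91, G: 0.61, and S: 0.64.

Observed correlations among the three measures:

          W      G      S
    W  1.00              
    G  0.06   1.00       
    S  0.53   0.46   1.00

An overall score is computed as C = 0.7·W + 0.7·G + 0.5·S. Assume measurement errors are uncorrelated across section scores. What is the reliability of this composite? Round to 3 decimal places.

0.805

Var(C) = 0.7²·4² + 0.7²·2.6² + 0.5²·11.6² + 2·[0.49·4·2.6·0.06 + 0.35·4·11.6·0.53 + 0.35·2.6·11.6·0.46] = 44.7924 + 27.5374 = 72.3298.
With uncorrelated errors the cross-covariances are all true-score covariance, so they carry over unchanged; only the diagonal terms shrink to ρᵢσᵢ².
True-score variance = [0.7²·4²·0.91 + 0.7²·2.6²·0.61 + 0.5²·11.6²·0.64] + 27.5374 = 30.6846 + 27.5374 = 58.222.
Reliability = 58.222 / 72.3298 = 0.805.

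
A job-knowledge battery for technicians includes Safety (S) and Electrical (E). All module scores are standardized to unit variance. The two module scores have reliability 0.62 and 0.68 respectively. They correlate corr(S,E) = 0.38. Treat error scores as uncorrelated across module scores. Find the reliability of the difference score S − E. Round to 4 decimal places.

Var(S−E) = 1 + 1 − 2·0.38 = 2 − 0.76 = 1.24.
Under uncorrelated errors the observed covariances equal the true-score covariances, so only the own-variance terms attenuate.
True-score variance = [0.62 + 0.68] − 0.76 = 1.3 − 0.76 = 0.54.
Reliability = 0.54 / 1.24 = 0.4355.

0.4355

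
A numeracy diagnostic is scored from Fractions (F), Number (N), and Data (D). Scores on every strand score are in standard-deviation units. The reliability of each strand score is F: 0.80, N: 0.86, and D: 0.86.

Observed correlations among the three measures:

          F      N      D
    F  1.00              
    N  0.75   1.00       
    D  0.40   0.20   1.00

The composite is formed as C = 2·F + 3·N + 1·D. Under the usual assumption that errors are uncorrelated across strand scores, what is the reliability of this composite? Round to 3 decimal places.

0.915

Var(C) = 2² + 3² + 1 + 2·[6·0.75 + 2·0.40 + 3·0.20] = 14 + 11.8 = 25.8.
Under uncorrelated errors the observed covariances equal the true-score covariances, so only the own-variance terms attenuate.
True-score variance = [2²·0.80 + 3²·0.86 + 0.86] + 11.8 = 11.8 + 11.8 = 23.6.
Reliability = 23.6 / 25.8 = 0.915.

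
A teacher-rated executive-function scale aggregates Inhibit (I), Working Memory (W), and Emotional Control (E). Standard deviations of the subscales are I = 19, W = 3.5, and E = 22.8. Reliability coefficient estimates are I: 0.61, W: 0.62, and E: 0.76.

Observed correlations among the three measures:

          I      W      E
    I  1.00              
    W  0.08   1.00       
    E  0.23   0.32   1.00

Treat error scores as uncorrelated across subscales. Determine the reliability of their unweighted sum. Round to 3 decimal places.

0.766

Var(I+W+E) = 19² + 3.5² + 22.8² + 2·[19·3.5·0.08 + 19·22.8·0.23 + 3.5·22.8·0.32] = 893.09 + 260.984 = 1154.07.
With uncorrelated errors the cross-covariances are all true-score covariance, so they carry over unchanged; only the diagonal terms shrink to ρᵢσᵢ².
True-score variance = [19²·0.61 + 3.5²·0.62 + 22.8²·0.76] + 260.984 = 622.883 + 260.984 = 883.867.
Reliability = 883.867 / 1154.07 = 0.766.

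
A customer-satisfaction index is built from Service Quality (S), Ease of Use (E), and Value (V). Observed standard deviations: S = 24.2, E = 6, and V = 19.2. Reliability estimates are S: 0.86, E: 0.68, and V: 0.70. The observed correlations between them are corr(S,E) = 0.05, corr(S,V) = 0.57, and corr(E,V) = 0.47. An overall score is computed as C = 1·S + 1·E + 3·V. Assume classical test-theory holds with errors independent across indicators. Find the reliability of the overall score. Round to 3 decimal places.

Var(C) = 24.2² + 6² + 3²·19.2² + 2·[24.2·6·0.05 + 3·24.2·19.2·0.57 + 3·6·19.2·0.47] = 3939.4 + 1928.45 = 5867.85.
With uncorrelated errors the cross-covariances are all true-score covariance, so they carry over unchanged; only the diagonal terms shrink to ρᵢσᵢ².
True-score variance = [24.2²·0.86 + 6²·0.68 + 3²·19.2²·0.70] + 1928.45 = 2850.56 + 1928.45 = 4779.02.
Reliability = 4779.02 / 5867.85 = 0.814.

0.814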